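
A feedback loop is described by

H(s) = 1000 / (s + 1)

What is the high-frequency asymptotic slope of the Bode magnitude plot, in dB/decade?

-20 dB/decade

Each pole contributes −20 dB/decade at high frequency; each zero contributes +20 dB/decade.
Net: 0 zero(s) − 1 pole(s) → -20 dB/decade.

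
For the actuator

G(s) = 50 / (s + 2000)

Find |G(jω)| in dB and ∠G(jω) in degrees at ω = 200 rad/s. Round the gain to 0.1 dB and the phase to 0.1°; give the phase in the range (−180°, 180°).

-32.1 dB, -5.7°

At s = jω = j200:
pole (s+2000): 2000 + j200 → |·| = √(2000²+200²) = √4040000 ≈ 2010, ∠ = arctan(200/2000) ≈ 5.71°
|G| = 50 / 2010 ≈ 0.024876
Gain = 20 log₁₀(0.024876) ≈ -32.08 dB
∠G = 0.00° − 5.71° = -5.71°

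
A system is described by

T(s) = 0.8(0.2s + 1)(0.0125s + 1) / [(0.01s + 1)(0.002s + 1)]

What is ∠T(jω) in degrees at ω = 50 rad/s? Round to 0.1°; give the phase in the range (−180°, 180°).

At ω = 50 rad/s:
zero (1 + j50·0.2) = 1 + j10 → |·| ≈ 10.05, ∠ ≈ 84.29°
zero (1 + j50·0.0125) = 1 + j0.625 → |·| ≈ 1.1792, ∠ ≈ 32.01°
pole (1 + j50·0.01) = 1 + j0.5 → |·| ≈ 1.118, ∠ ≈ 26.57°
pole (1 + j50·0.002) = 1 + j0.1 → |·| ≈ 1.005, ∠ ≈ 5.71°
∠T = (84.29° + 32.01°) − (26.57° + 5.71°) = 84.02°

84.0°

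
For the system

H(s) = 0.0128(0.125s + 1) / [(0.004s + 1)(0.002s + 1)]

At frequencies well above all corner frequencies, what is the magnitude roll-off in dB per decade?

Each pole contributes −20 dB/decade at high frequency; each zero contributes +20 dB/decade.
Net: 1 zero(s) − 2 pole(s) → -20 dB/decade.

-20 dB/decade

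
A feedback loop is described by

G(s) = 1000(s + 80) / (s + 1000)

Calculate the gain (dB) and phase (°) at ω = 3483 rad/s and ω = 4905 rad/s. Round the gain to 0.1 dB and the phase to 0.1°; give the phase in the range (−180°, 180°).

ω = 3483: 59.7 dB, 14.7°; ω = 4905: 59.8 dB, 10.6°

At s = jω = j3483:
zero (s+80): 80 + j3483 → |·| = √(80²+3483²) = √12137689 ≈ 3483.9, ∠ = arctan(3483/80) ≈ 88.68°
pole (s+1000): 1000 + j3483 → |·| = √(1000²+3483²) = √13131289 ≈ 3623.7, ∠ = arctan(3483/1000) ≈ 73.98°
|G| = 1000 · 3483.9 / 3623.7 ≈ 961.42
Gain = 20 log₁₀(961.42) ≈ 59.66 dB
∠G = 88.68° − 73.98° = 14.70°

At s = jω = j4905:
zero (s+80): 80 + j4905 → |·| = √(80²+4905²) = √24065425 ≈ 4905.7, ∠ = arctan(4905/80) ≈ 89.07°
pole (s+1000): 1000 + j4905 → |·| = √(1000²+4905²) = √25059025 ≈ 5005.9, ∠ = arctan(4905/1000) ≈ 78.48°
|G| = 1000 · 4905.7 / 5005.9 ≈ 979.98
Gain = 20 log₁₀(979.98) ≈ 59.82 dB
∠G = 89.07° − 78.48° = 10.59°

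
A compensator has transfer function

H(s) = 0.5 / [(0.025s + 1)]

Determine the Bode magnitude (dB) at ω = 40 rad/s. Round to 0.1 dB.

-9.0 dB

At ω = 40 rad/s:
pole (1 + j40·0.025) = 1 + j1 → |·| ≈ 1.4142, ∠ ≈ 45.00°
|H| = 0.5 · 1 / (1.4142) ≈ 0.35356
Gain = 20 log₁₀(0.35356) ≈ -9.03 dB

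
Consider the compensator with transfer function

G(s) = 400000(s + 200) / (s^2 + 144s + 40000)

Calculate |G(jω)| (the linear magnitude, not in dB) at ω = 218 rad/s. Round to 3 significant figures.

3.67e+03

At s = jω = j218:
zero (s+200): 200 + j218 → |·| = √(200²+218²) = √87524 ≈ 295.84, ∠ = arctan(218/200) ≈ 47.47°
quadratic: (j218)² + 144·j218 + 40000 = -7524 + j31392 → |·| ≈ 32281, ∠ ≈ 103.48°
|G| = 400000 · 295.84 / 32281 ≈ 3665.8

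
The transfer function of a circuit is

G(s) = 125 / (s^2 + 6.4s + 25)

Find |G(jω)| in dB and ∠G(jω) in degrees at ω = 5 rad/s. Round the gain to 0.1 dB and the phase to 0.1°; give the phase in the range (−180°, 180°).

At s = jω = j5:
quadratic: (j5)² + 6.4·j5 + 25 = 0 + j32 → |·| ≈ 32, ∠ ≈ 90.00°
|G| = 125 / 32 ≈ 3.9062
Gain = 20 log₁₀(3.9062) ≈ 11.84 dB
∠G = 0.00° − 90.00° = -90.00°

11.8 dB, -90.0°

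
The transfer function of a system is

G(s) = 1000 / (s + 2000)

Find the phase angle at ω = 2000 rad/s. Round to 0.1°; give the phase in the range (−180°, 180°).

-45.0°

Substitute s = j2000:
Numerator: 1000 = 1000 + j0
Denominator: (j2000) + 2000 = 2000 + j2000
|N| = √(1000² + 0²) ≈ 1000, ∠N ≈ 0.00°
|D| = √(2000² + 2000²) ≈ 2828.4, ∠D ≈ 45.00°
∠G = 0.00° − 45.00° = -45.00°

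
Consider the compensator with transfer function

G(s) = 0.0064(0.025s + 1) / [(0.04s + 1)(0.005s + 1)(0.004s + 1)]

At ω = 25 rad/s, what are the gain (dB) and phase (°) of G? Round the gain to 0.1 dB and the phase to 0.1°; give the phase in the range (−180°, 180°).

At ω = 25 rad/s:
zero (1 + j25·0.025) = 1 + j0.625 → |·| ≈ 1.1792, ∠ ≈ 32.01°
pole (1 + j25·0.04) = 1 + j1 → |·| ≈ 1.4142, ∠ ≈ 45.00°
pole (1 + j25·0.005) = 1 + j0.125 → |·| ≈ 1.0078, ∠ ≈ 7.13°
pole (1 + j25·0.004) = 1 + j0.1 → |·| ≈ 1.005, ∠ ≈ 5.71°
|G| = 0.0064 · 1.1792 / (1.4142 · 1.0078 · 1.005) ≈ 0.0052689
Gain = 20 log₁₀(0.0052689) ≈ -45.57 dB
∠G = (32.01°) − (45.00° + 7.13° + 5.71°) = -25.83°

-45.6 dB, -25.8°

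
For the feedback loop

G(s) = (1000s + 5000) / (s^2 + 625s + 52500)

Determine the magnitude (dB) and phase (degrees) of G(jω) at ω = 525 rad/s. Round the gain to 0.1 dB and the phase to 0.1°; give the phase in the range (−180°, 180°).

2.4 dB, -34.8°

Substitute s = j525:
Numerator: 1000(j525) + 5000 = 5000 + j525000
Denominator: (j525)^2 + 625(j525) + 52500 = -223125 + j328125
|N| = √(5000² + 525000²) ≈ 5.2502e+05, ∠N ≈ 89.45°
|D| = √(223125² + 328125²) ≈ 3.968e+05, ∠D ≈ 124.22°
|G| = 5.2502e+05 / 3.968e+05 ≈ 1.3231
Gain = 20 log₁₀(1.3231) ≈ 2.43 dB
∠G = 89.45° − 124.22° = -34.77°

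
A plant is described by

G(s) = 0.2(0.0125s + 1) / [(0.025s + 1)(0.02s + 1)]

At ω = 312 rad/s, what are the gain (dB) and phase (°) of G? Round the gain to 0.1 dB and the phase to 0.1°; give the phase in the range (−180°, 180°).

At ω = 312 rad/s:
zero (1 + j312·0.0125) = 1 + j3.9 → |·| ≈ 4.0262, ∠ ≈ 75.62°
pole (1 + j312·0.025) = 1 + j7.8 → |·| ≈ 7.8638, ∠ ≈ 82.69°
pole (1 + j312·0.02) = 1 + j6.24 → |·| ≈ 6.3196, ∠ ≈ 80.90°
|G| = 0.2 · 4.0262 / (7.8638 · 6.3196) ≈ 0.016203
Gain = 20 log₁₀(0.016203) ≈ -35.81 dB
∠G = (75.62°) − (82.69° + 80.90°) = -87.97°

-35.8 dB, -88.0°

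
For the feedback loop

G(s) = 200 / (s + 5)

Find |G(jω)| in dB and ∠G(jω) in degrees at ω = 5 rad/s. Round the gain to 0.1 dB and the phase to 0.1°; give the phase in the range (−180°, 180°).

Substitute s = j5:
Numerator: 200 = 200 + j0
Denominator: (j5) + 5 = 5 + j5
|N| = √(200² + 0²) ≈ 200, ∠N ≈ 0.00°
|D| = √(5² + 5²) ≈ 7.0711, ∠D ≈ 45.00°
|G| = 200 / 7.0711 ≈ 28.284
Gain = 20 log₁₀(28.284) ≈ 29.03 dB
∠G = 0.00° − 45.00° = -45.00°

29.0 dB, -45.0°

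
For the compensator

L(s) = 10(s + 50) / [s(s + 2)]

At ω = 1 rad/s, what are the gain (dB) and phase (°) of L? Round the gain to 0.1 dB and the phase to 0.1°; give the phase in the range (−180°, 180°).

At s = jω = j1:
zero (s+50): 50 + j1 → |·| = √(50²+1²) = √2501 ≈ 50.01, ∠ = arctan(1/50) ≈ 1.15°
pole (s+2): 2 + j1 → |·| = √(2²+1²) = √5 ≈ 2.2361, ∠ = arctan(1/2) ≈ 26.57°
pole at origin: |s| = 1, ∠ = 90.00° (in denominator)
|L| = 10 · 50.01 / 2.2361 ≈ 223.65
Gain = 20 log₁₀(223.65) ≈ 46.99 dB
∠L = 1.15° − 116.57° = -115.42°

47.0 dB, -115.4°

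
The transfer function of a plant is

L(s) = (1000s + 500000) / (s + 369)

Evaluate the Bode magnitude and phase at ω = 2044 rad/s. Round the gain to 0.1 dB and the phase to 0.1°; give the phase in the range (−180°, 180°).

Substitute s = j2044:
Numerator: 1000(j2044) + 500000 = 500000 + j2044000
Denominator: (j2044) + 369 = 369 + j2044
|N| = √(500000² + 2044000²) ≈ 2.1043e+06, ∠N ≈ 76.25°
|D| = √(369² + 2044²) ≈ 2077, ∠D ≈ 79.77°
|L| = 2.1043e+06 / 2077 ≈ 1013.1
Gain = 20 log₁₀(1013.1) ≈ 60.11 dB
∠L = 76.25° − 79.77° = -3.52°

60.1 dB, -3.5°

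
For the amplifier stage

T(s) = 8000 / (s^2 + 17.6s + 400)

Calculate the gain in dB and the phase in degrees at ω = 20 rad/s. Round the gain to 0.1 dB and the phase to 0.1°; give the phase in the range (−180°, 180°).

At s = jω = j20:
quadratic: (j20)² + 17.6·j20 + 400 = 0 + j352 → |·| ≈ 352, ∠ ≈ 90.00°
|T| = 8000 / 352 ≈ 22.727
Gain = 20 log₁₀(22.727) ≈ 27.13 dB
∠T = 0.00° − 90.00° = -90.00°

27.1 dB, -90.0°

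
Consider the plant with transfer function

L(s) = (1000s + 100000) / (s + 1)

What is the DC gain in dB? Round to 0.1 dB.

100.0 dB

L(0) = 100000 / 1 = 1e+05
20 log₁₀(1e+05) ≈ 100.00 dB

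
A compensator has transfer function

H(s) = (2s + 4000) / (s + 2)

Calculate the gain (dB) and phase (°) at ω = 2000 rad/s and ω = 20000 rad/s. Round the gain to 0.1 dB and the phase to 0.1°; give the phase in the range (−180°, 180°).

ω = 2000: 9.0 dB, -44.9°; ω = 20000: 6.1 dB, -5.7°

Substitute s = j2000:
Numerator: 2(j2000) + 4000 = 4000 + j4000
Denominator: (j2000) + 2 = 2 + j2000
|N| = √(4000² + 4000²) ≈ 5656.9, ∠N ≈ 45.00°
|D| = √(2² + 2000²) ≈ 2000, ∠D ≈ 89.94°
|H| = 5656.9 / 2000 ≈ 2.8284
Gain = 20 log₁₀(2.8284) ≈ 9.03 dB
∠H = 45.00° − 89.94° = -44.94°

Substitute s = j20000:
Numerator: 2(j20000) + 4000 = 4000 + j40000
Denominator: (j20000) + 2 = 2 + j20000
|N| = √(4000² + 40000²) ≈ 40200, ∠N ≈ 84.29°
|D| = √(2² + 20000²) ≈ 20000, ∠D ≈ 89.99°
|H| = 40200 / 20000 ≈ 2.01
Gain = 20 log₁₀(2.01) ≈ 6.06 dB
∠H = 84.29° − 89.99° = -5.70°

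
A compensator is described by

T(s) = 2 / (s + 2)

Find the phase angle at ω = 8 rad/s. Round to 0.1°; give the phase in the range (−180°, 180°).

-76.0°

Substitute s = j8:
Numerator: 2 = 2 + j0
Denominator: (j8) + 2 = 2 + j8
|N| = √(2² + 0²) ≈ 2, ∠N ≈ 0.00°
|D| = √(2² + 8²) ≈ 8.2462, ∠D ≈ 75.96°
∠T = 0.00° − 75.96° = -75.96°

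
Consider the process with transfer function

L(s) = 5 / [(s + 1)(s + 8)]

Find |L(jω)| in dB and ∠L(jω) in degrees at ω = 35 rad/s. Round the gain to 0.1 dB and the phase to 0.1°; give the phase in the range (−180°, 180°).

At s = jω = j35:
pole (s+1): 1 + j35 → |·| = √(1²+35²) = √1226 ≈ 35.014, ∠ = arctan(35/1) ≈ 88.36°
pole (s+8): 8 + j35 → |·| = √(8²+35²) = √1289 ≈ 35.903, ∠ = arctan(35/8) ≈ 77.12°
|L| = 5 / 1257.1 ≈ 0.0039774
Gain = 20 log₁₀(0.0039774) ≈ -48.01 dB
∠L = 0.00° − 165.48° = -165.48°

-48.0 dB, -165.5°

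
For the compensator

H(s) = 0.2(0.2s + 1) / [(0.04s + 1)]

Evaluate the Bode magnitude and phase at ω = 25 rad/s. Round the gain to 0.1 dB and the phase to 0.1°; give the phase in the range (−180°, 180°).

At ω = 25 rad/s:
zero (1 + j25·0.2) = 1 + j5 → |·| ≈ 5.099, ∠ ≈ 78.69°
pole (1 + j25·0.04) = 1 + j1 → |·| ≈ 1.4142, ∠ ≈ 45.00°
|H| = 0.2 · 5.099 / (1.4142) ≈ 0.72111
Gain = 20 log₁₀(0.72111) ≈ -2.84 dB
∠H = (78.69°) − (45.00°) = 33.69°

-2.8 dB, 33.7°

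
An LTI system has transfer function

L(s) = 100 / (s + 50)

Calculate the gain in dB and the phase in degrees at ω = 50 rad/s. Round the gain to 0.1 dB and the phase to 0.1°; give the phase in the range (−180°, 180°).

Substitute s = j50:
Numerator: 100 = 100 + j0
Denominator: (j50) + 50 = 50 + j50
|N| = √(100² + 0²) ≈ 100, ∠N ≈ 0.00°
|D| = √(50² + 50²) ≈ 70.711, ∠D ≈ 45.00°
|L| = 100 / 70.711 ≈ 1.4142
Gain = 20 log₁₀(1.4142) ≈ 3.01 dB
∠L = 0.00° − 45.00° = -45.00°

3.0 dB, -45.0°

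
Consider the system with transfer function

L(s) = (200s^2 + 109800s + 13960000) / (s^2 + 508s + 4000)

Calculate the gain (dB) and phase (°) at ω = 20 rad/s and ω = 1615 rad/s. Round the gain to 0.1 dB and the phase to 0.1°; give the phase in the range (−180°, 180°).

ω = 20: 62.3 dB, -61.5°; ω = 1615: 45.9 dB, -1.8°

Substitute s = j20:
Numerator: 200(j20)^2 + 109800(j20) + 13960000 = 13880000 + j2196000
Denominator: (j20)^2 + 508(j20) + 4000 = 3600 + j10160
|N| = √(13880000² + 2196000²) ≈ 1.4053e+07, ∠N ≈ 8.99°
|D| = √(3600² + 10160²) ≈ 10779, ∠D ≈ 70.49°
|L| = 1.4053e+07 / 10779 ≈ 1303.7
Gain = 20 log₁₀(1303.7) ≈ 62.30 dB
∠L = 8.99° − 70.49° = -61.50°

Substitute s = j1615:
Numerator: 200(j1615)^2 + 109800(j1615) + 13960000 = -507685000 + j177327000
Denominator: (j1615)^2 + 508(j1615) + 4000 = -2604225 + j820420
|N| = √(507685000² + 177327000²) ≈ 5.3776e+08, ∠N ≈ 160.75°
|D| = √(2604225² + 820420²) ≈ 2.7304e+06, ∠D ≈ 162.51°
|L| = 5.3776e+08 / 2.7304e+06 ≈ 196.95
Gain = 20 log₁₀(196.95) ≈ 45.89 dB
∠L = 160.75° − 162.51° = -1.76°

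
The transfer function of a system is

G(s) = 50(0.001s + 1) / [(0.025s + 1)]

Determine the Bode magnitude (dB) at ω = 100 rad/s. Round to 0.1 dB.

25.4 dB

At ω = 100 rad/s:
zero (1 + j100·0.001) = 1 + j0.1 → |·| ≈ 1.005, ∠ ≈ 5.71°
pole (1 + j100·0.025) = 1 + j2.5 → |·| ≈ 2.6926, ∠ ≈ 68.20°
|G| = 50 · 1.005 / (2.6926) ≈ 18.662
Gain = 20 log₁₀(18.662) ≈ 25.42 dB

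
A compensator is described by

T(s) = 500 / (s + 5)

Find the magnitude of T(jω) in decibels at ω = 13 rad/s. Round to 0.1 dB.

Substitute s = j13:
Numerator: 500 = 500 + j0
Denominator: (j13) + 5 = 5 + j13
|N| = √(500² + 0²) ≈ 500, ∠N ≈ 0.00°
|D| = √(5² + 13²) ≈ 13.928, ∠D ≈ 68.96°
|T| = 500 / 13.928 ≈ 35.899
Gain = 20 log₁₀(35.899) ≈ 31.10 dB

31.1 dB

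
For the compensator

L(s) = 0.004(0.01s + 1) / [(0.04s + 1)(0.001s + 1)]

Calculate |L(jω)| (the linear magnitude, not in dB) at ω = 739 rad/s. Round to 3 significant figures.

0.000811

At ω = 739 rad/s:
zero (1 + j739·0.01) = 1 + j7.39 → |·| ≈ 7.4574, ∠ ≈ 82.29°
pole (1 + j739·0.04) = 1 + j29.56 → |·| ≈ 29.577, ∠ ≈ 88.06°
pole (1 + j739·0.001) = 1 + j0.739 → |·| ≈ 1.2434, ∠ ≈ 36.46°
|L| = 0.004 · 7.4574 / (29.577 · 1.2434) ≈ 0.00081112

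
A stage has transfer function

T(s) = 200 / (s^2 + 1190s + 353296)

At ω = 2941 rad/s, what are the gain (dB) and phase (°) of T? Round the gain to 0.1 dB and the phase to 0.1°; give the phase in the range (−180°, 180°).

Substitute s = j2941:
Numerator: 200 = 200 + j0
Denominator: (j2941)^2 + 1190(j2941) + 353296 = -8296185 + j3499790
|N| = √(200² + 0²) ≈ 200, ∠N ≈ 0.00°
|D| = √(8296185² + 3499790²) ≈ 9.0042e+06, ∠D ≈ 157.13°
|T| = 200 / 9.0042e+06 ≈ 2.2212e-05
Gain = 20 log₁₀(2.2212e-05) ≈ -93.07 dB
∠T = 0.00° − 157.13° = -157.13°

-93.1 dB, -157.1°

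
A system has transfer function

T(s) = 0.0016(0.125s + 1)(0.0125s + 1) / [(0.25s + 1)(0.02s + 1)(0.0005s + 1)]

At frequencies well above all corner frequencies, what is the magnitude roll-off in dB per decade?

-20 dB/decade

Each pole contributes −20 dB/decade at high frequency; each zero contributes +20 dB/decade.
Net: 2 zero(s) − 3 pole(s) → -20 dB/decade.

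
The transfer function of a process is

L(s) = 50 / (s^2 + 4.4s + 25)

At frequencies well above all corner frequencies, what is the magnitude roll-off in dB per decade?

-40 dB/decade

Each pole contributes −20 dB/decade at high frequency; each zero contributes +20 dB/decade.
Net: 0 zero(s) − 2 pole(s) → -40 dB/decade.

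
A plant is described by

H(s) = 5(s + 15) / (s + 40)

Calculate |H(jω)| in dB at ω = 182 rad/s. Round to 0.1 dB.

13.8 dB

At s = jω = j182:
zero (s+15): 15 + j182 → |·| = √(15²+182²) = √33349 ≈ 182.62, ∠ = arctan(182/15) ≈ 85.29°
pole (s+40): 40 + j182 → |·| = √(40²+182²) = √34724 ≈ 186.34, ∠ = arctan(182/40) ≈ 77.60°
|H| = 5 · 182.62 / 186.34 ≈ 4.9002
Gain = 20 log₁₀(4.9002) ≈ 13.80 dB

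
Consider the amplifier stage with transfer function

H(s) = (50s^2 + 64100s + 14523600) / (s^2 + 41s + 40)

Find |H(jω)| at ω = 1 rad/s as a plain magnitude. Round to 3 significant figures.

2.57e+05

Substitute s = j1:
Numerator: 50(j1)^2 + 64100(j1) + 14523600 = 14523550 + j64100
Denominator: (j1)^2 + 41(j1) + 40 = 39 + j41
|N| = √(14523550² + 64100²) ≈ 1.4524e+07, ∠N ≈ 0.25°
|D| = √(39² + 41²) ≈ 56.586, ∠D ≈ 46.43°
|H| = 1.4524e+07 / 56.586 ≈ 2.5667e+05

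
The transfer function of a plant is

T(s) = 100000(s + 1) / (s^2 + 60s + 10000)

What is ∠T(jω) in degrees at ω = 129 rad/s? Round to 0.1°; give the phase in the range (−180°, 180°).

At s = jω = j129:
zero (s+1): 1 + j129 → |·| = √(1²+129²) = √16642 ≈ 129, ∠ = arctan(129/1) ≈ 89.56°
quadratic: (j129)² + 60·j129 + 10000 = -6641 + j7740 → |·| ≈ 10199, ∠ ≈ 130.63°
∠T = 89.56° − 130.63° = -41.07°

-41.1°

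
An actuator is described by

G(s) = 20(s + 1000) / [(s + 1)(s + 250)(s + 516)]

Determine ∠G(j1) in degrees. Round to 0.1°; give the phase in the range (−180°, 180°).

-45.3°

At s = jω = j1:
zero (s+1000): 1000 + j1 → |·| = √(1000²+1²) = √1000001 ≈ 1000, ∠ = arctan(1/1000) ≈ 0.06°
pole (s+1): 1 + j1 → |·| = √(1²+1²) = √2 ≈ 1.4142, ∠ = arctan(1/1) ≈ 45.00°
pole (s+250): 250 + j1 → |·| = √(250²+1²) = √62501 ≈ 250, ∠ = arctan(1/250) ≈ 0.23°
pole (s+516): 516 + j1 → |·| = √(516²+1²) = √266257 ≈ 516, ∠ = arctan(1/516) ≈ 0.11°
∠G = 0.06° − 45.34° = -45.28°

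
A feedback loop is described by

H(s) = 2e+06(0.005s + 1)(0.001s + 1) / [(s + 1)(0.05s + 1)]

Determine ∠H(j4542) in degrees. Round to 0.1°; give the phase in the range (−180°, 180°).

-14.7°

At ω = 4542 rad/s:
zero (1 + j4542·0.005) = 1 + j22.71 → |·| ≈ 22.732, ∠ ≈ 87.48°
zero (1 + j4542·0.001) = 1 + j4.542 → |·| ≈ 4.6508, ∠ ≈ 77.58°
pole (1 + j4542·1) = 1 + j4542 → |·| ≈ 4542, ∠ ≈ 89.99°
pole (1 + j4542·0.05) = 1 + j227.1 → |·| ≈ 227.1, ∠ ≈ 89.75°
∠H = (87.48° + 77.58°) − (89.99° + 89.75°) = -14.68°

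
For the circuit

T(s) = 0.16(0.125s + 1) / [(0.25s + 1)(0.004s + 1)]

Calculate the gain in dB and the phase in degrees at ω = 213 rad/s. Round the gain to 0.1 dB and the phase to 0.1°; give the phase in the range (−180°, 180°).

At ω = 213 rad/s:
zero (1 + j213·0.125) = 1 + j26.625 → |·| ≈ 26.644, ∠ ≈ 87.85°
pole (1 + j213·0.25) = 1 + j53.25 → |·| ≈ 53.259, ∠ ≈ 88.92°
pole (1 + j213·0.004) = 1 + j0.852 → |·| ≈ 1.3137, ∠ ≈ 40.43°
|T| = 0.16 · 26.644 / (53.259 · 1.3137) ≈ 0.06093
Gain = 20 log₁₀(0.06093) ≈ -24.30 dB
∠T = (87.85°) − (88.92° + 40.43°) = -41.50°

-24.3 dB, -41.5°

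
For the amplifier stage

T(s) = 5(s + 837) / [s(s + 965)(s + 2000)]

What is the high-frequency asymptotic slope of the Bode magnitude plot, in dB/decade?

Each pole contributes −20 dB/decade at high frequency; each zero contributes +20 dB/decade.
Net: 1 zero(s) − 3 pole(s) → -40 dB/decade.

-40 dB/decade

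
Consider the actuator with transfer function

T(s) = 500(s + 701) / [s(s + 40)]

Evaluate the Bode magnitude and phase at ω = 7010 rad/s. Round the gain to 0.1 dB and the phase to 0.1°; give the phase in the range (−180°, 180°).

-22.9 dB, -95.4°

At s = jω = j7010:
zero (s+701): 701 + j7010 → |·| = √(701²+7010²) = √49631501 ≈ 7045, ∠ = arctan(7010/701) ≈ 84.29°
pole (s+40): 40 + j7010 → |·| = √(40²+7010²) = √49141700 ≈ 7010.1, ∠ = arctan(7010/40) ≈ 89.67°
pole at origin: |s| = 7010, ∠ = 90.00° (in denominator)
|T| = 500 · 7045 / 4.9141e+07 ≈ 0.071681
Gain = 20 log₁₀(0.071681) ≈ -22.89 dB
∠T = 84.29° − 179.67° = -95.38°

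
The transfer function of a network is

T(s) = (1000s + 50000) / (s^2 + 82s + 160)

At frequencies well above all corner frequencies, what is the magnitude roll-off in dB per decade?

Each pole contributes −20 dB/decade at high frequency; each zero contributes +20 dB/decade.
Net: 1 zero(s) − 2 pole(s) → -20 dB/decade.

-20 dB/decade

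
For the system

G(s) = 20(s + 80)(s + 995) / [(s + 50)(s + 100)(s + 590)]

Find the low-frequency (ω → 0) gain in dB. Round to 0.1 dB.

G(0) = 20·80·995 / (50·100·590) ≈ 0.53966
20 log₁₀(0.53966) ≈ -5.36 dB

-5.4 dB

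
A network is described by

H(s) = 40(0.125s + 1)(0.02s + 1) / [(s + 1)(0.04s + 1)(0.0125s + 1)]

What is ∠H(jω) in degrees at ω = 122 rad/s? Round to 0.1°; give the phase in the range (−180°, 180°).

At ω = 122 rad/s:
zero (1 + j122·0.125) = 1 + j15.25 → |·| ≈ 15.283, ∠ ≈ 86.25°
zero (1 + j122·0.02) = 1 + j2.44 → |·| ≈ 2.637, ∠ ≈ 67.71°
pole (1 + j122·1) = 1 + j122 → |·| ≈ 122, ∠ ≈ 89.53°
pole (1 + j122·0.04) = 1 + j4.88 → |·| ≈ 4.9814, ∠ ≈ 78.42°
pole (1 + j122·0.0125) = 1 + j1.525 → |·| ≈ 1.8236, ∠ ≈ 56.75°
∠H = (86.25° + 67.71°) − (89.53° + 78.42° + 56.75°) = -70.74°

-70.7°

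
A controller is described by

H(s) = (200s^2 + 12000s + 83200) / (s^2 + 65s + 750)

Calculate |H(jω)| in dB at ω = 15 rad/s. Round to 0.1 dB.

44.4 dB

Substitute s = j15:
Numerator: 200(j15)^2 + 12000(j15) + 83200 = 38200 + j180000
Denominator: (j15)^2 + 65(j15) + 750 = 525 + j975
|N| = √(38200² + 180000²) ≈ 1.8401e+05, ∠N ≈ 78.02°
|D| = √(525² + 975²) ≈ 1107.4, ∠D ≈ 61.70°
|H| = 1.8401e+05 / 1107.4 ≈ 166.16
Gain = 20 log₁₀(166.16) ≈ 44.41 dB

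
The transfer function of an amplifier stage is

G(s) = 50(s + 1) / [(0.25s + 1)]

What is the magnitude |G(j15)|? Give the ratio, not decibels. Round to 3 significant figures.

At ω = 15 rad/s:
zero (1 + j15·1) = 1 + j15 → |·| ≈ 15.033, ∠ ≈ 86.19°
pole (1 + j15·0.25) = 1 + j3.75 → |·| ≈ 3.881, ∠ ≈ 75.07°
|G| = 50 · 15.033 / (3.881) ≈ 193.67

194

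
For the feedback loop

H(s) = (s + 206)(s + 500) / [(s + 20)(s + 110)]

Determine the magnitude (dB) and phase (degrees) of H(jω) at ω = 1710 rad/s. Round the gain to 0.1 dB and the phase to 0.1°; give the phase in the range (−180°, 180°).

0.4 dB, -18.8°

At s = jω = j1710:
zero (s+206): 206 + j1710 → |·| = √(206²+1710²) = √2966536 ≈ 1722.4, ∠ = arctan(1710/206) ≈ 83.13°
zero (s+500): 500 + j1710 → |·| = √(500²+1710²) = √3174100 ≈ 1781.6, ∠ = arctan(1710/500) ≈ 73.70°
pole (s+20): 20 + j1710 → |·| = √(20²+1710²) = √2924500 ≈ 1710.1, ∠ = arctan(1710/20) ≈ 89.33°
pole (s+110): 110 + j1710 → |·| = √(110²+1710²) = √2936200 ≈ 1713.5, ∠ = arctan(1710/110) ≈ 86.32°
|H| = 1 · 3.0686e+06 / 2.9303e+06 ≈ 1.0472
Gain = 20 log₁₀(1.0472) ≈ 0.40 dB
∠H = 156.83° − 175.65° = -18.82°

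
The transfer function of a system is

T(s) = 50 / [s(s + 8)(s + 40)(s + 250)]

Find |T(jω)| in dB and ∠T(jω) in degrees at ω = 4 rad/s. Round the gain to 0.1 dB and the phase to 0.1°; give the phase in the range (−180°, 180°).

-77.1 dB, -123.2°

At s = jω = j4:
pole (s+8): 8 + j4 → |·| = √(8²+4²) = √80 ≈ 8.9443, ∠ = arctan(4/8) ≈ 26.57°
pole (s+40): 40 + j4 → |·| = √(40²+4²) = √1616 ≈ 40.2, ∠ = arctan(4/40) ≈ 5.71°
pole (s+250): 250 + j4 → |·| = √(250²+4²) = √62516 ≈ 250.03, ∠ = arctan(4/250) ≈ 0.92°
pole at origin: |s| = 4, ∠ = 90.00° (in denominator)
|T| = 50 / 3.596e+05 ≈ 0.00013904
Gain = 20 log₁₀(0.00013904) ≈ -77.14 dB
∠T = 0.00° − 123.20° = -123.20°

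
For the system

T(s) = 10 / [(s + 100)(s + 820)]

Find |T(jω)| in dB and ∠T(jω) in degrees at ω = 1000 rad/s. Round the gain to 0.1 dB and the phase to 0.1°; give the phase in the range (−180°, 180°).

-102.3 dB, -134.9°

At s = jω = j1000:
pole (s+100): 100 + j1000 → |·| = √(100²+1000²) = √1010000 ≈ 1005, ∠ = arctan(1000/100) ≈ 84.29°
pole (s+820): 820 + j1000 → |·| = √(820²+1000²) = √1672400 ≈ 1293.2, ∠ = arctan(1000/820) ≈ 50.65°
|T| = 10 / 1.2997e+06 ≈ 7.6941e-06
Gain = 20 log₁₀(7.6941e-06) ≈ -102.28 dB
∠T = 0.00° − 134.94° = -134.94°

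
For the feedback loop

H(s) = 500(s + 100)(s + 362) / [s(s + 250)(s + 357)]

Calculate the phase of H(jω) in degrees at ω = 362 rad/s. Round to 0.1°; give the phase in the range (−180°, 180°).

-71.2°

At s = jω = j362:
zero (s+100): 100 + j362 → |·| = √(100²+362²) = √141044 ≈ 375.56, ∠ = arctan(362/100) ≈ 74.56°
zero (s+362): 362 + j362 → |·| = √(362²+362²) = √262088 ≈ 511.95, ∠ = arctan(362/362) ≈ 45.00°
pole (s+250): 250 + j362 → |·| = √(250²+362²) = √193544 ≈ 439.94, ∠ = arctan(362/250) ≈ 55.37°
pole (s+357): 357 + j362 → |·| = √(357²+362²) = √258493 ≈ 508.42, ∠ = arctan(362/357) ≈ 45.40°
pole at origin: |s| = 362, ∠ = 90.00° (in denominator)
∠H = 119.56° − 190.77° = -71.21°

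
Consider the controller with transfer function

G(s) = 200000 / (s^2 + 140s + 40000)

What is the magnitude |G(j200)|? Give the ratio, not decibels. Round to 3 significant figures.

7.14

At s = jω = j200:
quadratic: (j200)² + 140·j200 + 40000 = 0 + j28000 → |·| ≈ 28000, ∠ ≈ 90.00°
|G| = 200000 / 28000 ≈ 7.1429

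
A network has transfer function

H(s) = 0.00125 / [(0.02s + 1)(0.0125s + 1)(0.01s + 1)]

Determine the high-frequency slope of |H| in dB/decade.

Each pole contributes −20 dB/decade at high frequency; each zero contributes +20 dB/decade.
Net: 0 zero(s) − 3 pole(s) → -60 dB/decade.

-60 dB/decade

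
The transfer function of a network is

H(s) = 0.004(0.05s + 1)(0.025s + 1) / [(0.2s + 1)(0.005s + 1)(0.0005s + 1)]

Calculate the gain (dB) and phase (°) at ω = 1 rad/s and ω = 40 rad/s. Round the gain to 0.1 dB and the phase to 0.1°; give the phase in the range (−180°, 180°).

At ω = 1 rad/s:
zero (1 + j1·0.05) = 1 + j0.05 → |·| ≈ 1.0012, ∠ ≈ 2.86°
zero (1 + j1·0.025) = 1 + j0.025 → |·| ≈ 1.0003, ∠ ≈ 1.43°
pole (1 + j1·0.2) = 1 + j0.2 → |·| ≈ 1.0198, ∠ ≈ 11.31°
pole (1 + j1·0.005) = 1 + j0.005 → |·| ≈ 1, ∠ ≈ 0.29°
pole (1 + j1·0.0005) = 1 + j0.0005 → |·| ≈ 1, ∠ ≈ 0.03°
|H| = 0.004 · 1.0012 · 1.0003 / (1.0198 · 1 · 1) ≈ 0.0039282
Gain = 20 log₁₀(0.0039282) ≈ -48.12 dB
∠H = (2.86° + 1.43°) − (11.31° + 0.29° + 0.03°) = -7.34°

At ω = 40 rad/s:
zero (1 + j40·0.05) = 1 + j2 → |·| ≈ 2.2361, ∠ ≈ 63.43°
zero (1 + j40·0.025) = 1 + j1 → |·| ≈ 1.4142, ∠ ≈ 45.00°
pole (1 + j40·0.2) = 1 + j8 → |·| ≈ 8.0623, ∠ ≈ 82.87°
pole (1 + j40·0.005) = 1 + j0.2 → |·| ≈ 1.0198, ∠ ≈ 11.31°
pole (1 + j40·0.0005) = 1 + j0.02 → |·| ≈ 1.0002, ∠ ≈ 1.15°
|H| = 0.004 · 2.2361 · 1.4142 / (8.0623 · 1.0198 · 1.0002) ≈ 0.0015382
Gain = 20 log₁₀(0.0015382) ≈ -56.26 dB
∠H = (63.43° + 45.00°) − (82.87° + 11.31° + 1.15°) = 13.10°

ω = 1: -48.1 dB, -7.3°; ω = 40: -56.3 dB, 13.1°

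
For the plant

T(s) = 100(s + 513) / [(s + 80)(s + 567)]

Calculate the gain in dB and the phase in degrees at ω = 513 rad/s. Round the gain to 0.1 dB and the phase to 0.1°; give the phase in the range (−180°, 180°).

At s = jω = j513:
zero (s+513): 513 + j513 → |·| = √(513²+513²) = √526338 ≈ 725.49, ∠ = arctan(513/513) ≈ 45.00°
pole (s+80): 80 + j513 → |·| = √(80²+513²) = √269569 ≈ 519.2, ∠ = arctan(513/80) ≈ 81.14°
pole (s+567): 567 + j513 → |·| = √(567²+513²) = √584658 ≈ 764.63, ∠ = arctan(513/567) ≈ 42.14°
|T| = 100 · 725.49 / 3.97e+05 ≈ 0.18274
Gain = 20 log₁₀(0.18274) ≈ -14.76 dB
∠T = 45.00° − 123.28° = -78.28°

-14.8 dB, -78.3°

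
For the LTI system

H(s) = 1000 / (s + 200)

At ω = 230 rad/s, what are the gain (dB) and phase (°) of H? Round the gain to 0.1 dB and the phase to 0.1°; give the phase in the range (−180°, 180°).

10.3 dB, -49.0°

Substitute s = j230:
Numerator: 1000 = 1000 + j0
Denominator: (j230) + 200 = 200 + j230
|N| = √(1000² + 0²) ≈ 1000, ∠N ≈ 0.00°
|D| = √(200² + 230²) ≈ 304.8, ∠D ≈ 48.99°
|H| = 1000 / 304.8 ≈ 3.2808
Gain = 20 log₁₀(3.2808) ≈ 10.32 dB
∠H = 0.00° − 48.99° = -48.99°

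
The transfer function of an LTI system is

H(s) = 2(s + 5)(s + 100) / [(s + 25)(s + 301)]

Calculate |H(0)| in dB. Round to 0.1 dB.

-17.5 dB

H(0) = 2·5·100 / (25·301) ≈ 0.13289
20 log₁₀(0.13289) ≈ -17.53 dB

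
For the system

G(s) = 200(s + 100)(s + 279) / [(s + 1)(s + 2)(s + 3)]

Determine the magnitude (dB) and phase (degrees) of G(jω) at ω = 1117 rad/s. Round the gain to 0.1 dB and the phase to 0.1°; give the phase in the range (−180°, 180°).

-14.6 dB, -108.8°

At s = jω = j1117:
zero (s+100): 100 + j1117 → |·| = √(100²+1117²) = √1257689 ≈ 1121.5, ∠ = arctan(1117/100) ≈ 84.88°
zero (s+279): 279 + j1117 → |·| = √(279²+1117²) = √1325530 ≈ 1151.3, ∠ = arctan(1117/279) ≈ 75.98°
pole (s+1): 1 + j1117 → |·| = √(1²+1117²) = √1247690 ≈ 1117, ∠ = arctan(1117/1) ≈ 89.95°
pole (s+2): 2 + j1117 → |·| = √(2²+1117²) = √1247693 ≈ 1117, ∠ = arctan(1117/2) ≈ 89.90°
pole (s+3): 3 + j1117 → |·| = √(3²+1117²) = √1247698 ≈ 1117, ∠ = arctan(1117/3) ≈ 89.85°
|G| = 200 · 1.2912e+06 / 1.3937e+09 ≈ 0.18529
Gain = 20 log₁₀(0.18529) ≈ -14.64 dB
∠G = 160.86° − 269.70° = -108.84°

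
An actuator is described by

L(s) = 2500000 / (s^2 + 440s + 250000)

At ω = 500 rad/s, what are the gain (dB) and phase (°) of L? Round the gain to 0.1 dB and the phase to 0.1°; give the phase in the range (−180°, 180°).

At s = jω = j500:
quadratic: (j500)² + 440·j500 + 250000 = 0 + j220000 → |·| ≈ 2.2e+05, ∠ ≈ 90.00°
|L| = 2500000 / 2.2e+05 ≈ 11.364
Gain = 20 log₁₀(11.364) ≈ 21.11 dB
∠L = 0.00° − 90.00° = -90.00°

21.1 dB, -90.0°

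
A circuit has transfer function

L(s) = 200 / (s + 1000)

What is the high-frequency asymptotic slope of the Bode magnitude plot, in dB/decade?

-20 dB/decade

Each pole contributes −20 dB/decade at high frequency; each zero contributes +20 dB/decade.
Net: 0 zero(s) − 1 pole(s) → -20 dB/decade.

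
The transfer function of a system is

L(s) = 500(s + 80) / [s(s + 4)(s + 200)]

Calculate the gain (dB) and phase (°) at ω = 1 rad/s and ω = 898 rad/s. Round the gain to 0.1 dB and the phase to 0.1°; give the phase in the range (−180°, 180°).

At s = jω = j1:
zero (s+80): 80 + j1 → |·| = √(80²+1²) = √6401 ≈ 80.006, ∠ = arctan(1/80) ≈ 0.72°
pole (s+4): 4 + j1 → |·| = √(4²+1²) = √17 ≈ 4.1231, ∠ = arctan(1/4) ≈ 14.04°
pole (s+200): 200 + j1 → |·| = √(200²+1²) = √40001 ≈ 200, ∠ = arctan(1/200) ≈ 0.29°
pole at origin: |s| = 1, ∠ = 90.00° (in denominator)
|L| = 500 · 80.006 / 824.62 ≈ 48.511
Gain = 20 log₁₀(48.511) ≈ 33.72 dB
∠L = 0.72° − 104.33° = -103.61°

At s = jω = j898:
zero (s+80): 80 + j898 → |·| = √(80²+898²) = √812804 ≈ 901.56, ∠ = arctan(898/80) ≈ 84.91°
pole (s+4): 4 + j898 → |·| = √(4²+898²) = √806420 ≈ 898.01, ∠ = arctan(898/4) ≈ 89.74°
pole (s+200): 200 + j898 → |·| = √(200²+898²) = √846404 ≈ 920, ∠ = arctan(898/200) ≈ 77.44°
pole at origin: |s| = 898, ∠ = 90.00° (in denominator)
|L| = 500 · 901.56 / 7.419e+08 ≈ 0.0006076
Gain = 20 log₁₀(0.0006076) ≈ -64.33 dB
∠L = 84.91° − 257.18° = -172.27°

ω = 1: 33.7 dB, -103.6°; ω = 898: -64.3 dB, -172.3°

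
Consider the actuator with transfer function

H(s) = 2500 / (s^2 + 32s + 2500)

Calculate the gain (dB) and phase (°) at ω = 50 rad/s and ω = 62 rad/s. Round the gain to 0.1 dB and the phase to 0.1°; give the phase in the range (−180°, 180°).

ω = 50: 3.9 dB, -90.0°; ω = 62: 0.4 dB, -124.1°

At s = jω = j50:
quadratic: (j50)² + 32·j50 + 2500 = 0 + j1600 → |·| ≈ 1600, ∠ ≈ 90.00°
|H| = 2500 / 1600 ≈ 1.5625
Gain = 20 log₁₀(1.5625) ≈ 3.88 dB
∠H = 0.00° − 90.00° = -90.00°

At s = jω = j62:
quadratic: (j62)² + 32·j62 + 2500 = -1344 + j1984 → |·| ≈ 2396.4, ∠ ≈ 124.11°
|H| = 2500 / 2396.4 ≈ 1.0432
Gain = 20 log₁₀(1.0432) ≈ 0.37 dB
∠H = 0.00° − 124.11° = -124.11°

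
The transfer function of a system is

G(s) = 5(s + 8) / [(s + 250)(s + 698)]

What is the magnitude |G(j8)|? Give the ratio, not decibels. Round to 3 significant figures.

0.000324

At s = jω = j8:
zero (s+8): 8 + j8 → |·| = √(8²+8²) = √128 ≈ 11.314, ∠ = arctan(8/8) ≈ 45.00°
pole (s+250): 250 + j8 → |·| = √(250²+8²) = √62564 ≈ 250.13, ∠ = arctan(8/250) ≈ 1.83°
pole (s+698): 698 + j8 → |·| = √(698²+8²) = √487268 ≈ 698.05, ∠ = arctan(8/698) ≈ 0.66°
|G| = 5 · 11.314 / 1.746e+05 ≈ 0.000324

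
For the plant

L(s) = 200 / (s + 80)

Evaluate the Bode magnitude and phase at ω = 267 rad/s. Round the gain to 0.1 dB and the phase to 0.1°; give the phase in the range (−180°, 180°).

At s = jω = j267:
pole (s+80): 80 + j267 → |·| = √(80²+267²) = √77689 ≈ 278.73, ∠ = arctan(267/80) ≈ 73.32°
|L| = 200 / 278.73 ≈ 0.71754
Gain = 20 log₁₀(0.71754) ≈ -2.88 dB
∠L = 0.00° − 73.32° = -73.32°

-2.9 dB, -73.3°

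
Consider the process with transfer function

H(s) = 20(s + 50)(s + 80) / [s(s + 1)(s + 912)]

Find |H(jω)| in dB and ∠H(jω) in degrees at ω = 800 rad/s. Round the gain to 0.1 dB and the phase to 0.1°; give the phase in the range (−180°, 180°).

-35.6 dB, -50.5°

At s = jω = j800:
zero (s+50): 50 + j800 → |·| = √(50²+800²) = √642500 ≈ 801.56, ∠ = arctan(800/50) ≈ 86.42°
zero (s+80): 80 + j800 → |·| = √(80²+800²) = √646400 ≈ 803.99, ∠ = arctan(800/80) ≈ 84.29°
pole (s+1): 1 + j800 → |·| = √(1²+800²) = √640001 ≈ 800, ∠ = arctan(800/1) ≈ 89.93°
pole (s+912): 912 + j800 → |·| = √(912²+800²) = √1471744 ≈ 1213.2, ∠ = arctan(800/912) ≈ 41.26°
pole at origin: |s| = 800, ∠ = 90.00° (in denominator)
|H| = 20 · 6.4445e+05 / 7.7645e+08 ≈ 0.0166
Gain = 20 log₁₀(0.0166) ≈ -35.60 dB
∠H = 170.71° − 221.19° = -50.48°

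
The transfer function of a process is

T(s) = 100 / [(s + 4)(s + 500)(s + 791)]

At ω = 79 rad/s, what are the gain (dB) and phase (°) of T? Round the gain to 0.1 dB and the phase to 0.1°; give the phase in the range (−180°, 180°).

-110.1 dB, -101.8°

At s = jω = j79:
pole (s+4): 4 + j79 → |·| = √(4²+79²) = √6257 ≈ 79.101, ∠ = arctan(79/4) ≈ 87.10°
pole (s+500): 500 + j79 → |·| = √(500²+79²) = √256241 ≈ 506.2, ∠ = arctan(79/500) ≈ 8.98°
pole (s+791): 791 + j79 → |·| = √(791²+79²) = √631922 ≈ 794.94, ∠ = arctan(79/791) ≈ 5.70°
|T| = 100 / 3.183e+07 ≈ 3.1417e-06
Gain = 20 log₁₀(3.1417e-06) ≈ -110.06 dB
∠T = 0.00° − 101.78° = -101.78°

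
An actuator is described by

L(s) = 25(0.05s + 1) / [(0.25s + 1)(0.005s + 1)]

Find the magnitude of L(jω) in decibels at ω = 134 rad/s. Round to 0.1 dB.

At ω = 134 rad/s:
zero (1 + j134·0.05) = 1 + j6.7 → |·| ≈ 6.7742, ∠ ≈ 81.51°
pole (1 + j134·0.25) = 1 + j33.5 → |·| ≈ 33.515, ∠ ≈ 88.29°
pole (1 + j134·0.005) = 1 + j0.67 → |·| ≈ 1.2037, ∠ ≈ 33.82°
|L| = 25 · 6.7742 / (33.515 · 1.2037) ≈ 4.198
Gain = 20 log₁₀(4.198) ≈ 12.46 dB

12.5 dB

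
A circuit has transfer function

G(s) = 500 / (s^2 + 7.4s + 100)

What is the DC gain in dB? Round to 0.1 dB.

14.0 dB

G(0) = 500 / 100 = 5
20 log₁₀(5) ≈ 13.98 dB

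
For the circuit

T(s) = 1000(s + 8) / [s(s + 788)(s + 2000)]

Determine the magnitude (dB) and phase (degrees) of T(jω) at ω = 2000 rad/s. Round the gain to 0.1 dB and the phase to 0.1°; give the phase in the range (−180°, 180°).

At s = jω = j2000:
zero (s+8): 8 + j2000 → |·| = √(8²+2000²) = √4000064 ≈ 2000, ∠ = arctan(2000/8) ≈ 89.77°
pole (s+788): 788 + j2000 → |·| = √(788²+2000²) = √4620944 ≈ 2149.6, ∠ = arctan(2000/788) ≈ 68.50°
pole (s+2000): 2000 + j2000 → |·| = √(2000²+2000²) = √8000000 ≈ 2828.4, ∠ = arctan(2000/2000) ≈ 45.00°
pole at origin: |s| = 2000, ∠ = 90.00° (in denominator)
|T| = 1000 · 2000 / 1.216e+10 ≈ 0.00016447
Gain = 20 log₁₀(0.00016447) ≈ -75.68 dB
∠T = 89.77° − 203.50° = -113.73°

-75.7 dB, -113.7°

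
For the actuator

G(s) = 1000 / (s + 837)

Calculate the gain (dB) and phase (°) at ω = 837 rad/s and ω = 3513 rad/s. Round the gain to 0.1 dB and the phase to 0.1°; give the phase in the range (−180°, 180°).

ω = 837: -1.5 dB, -45.0°; ω = 3513: -11.2 dB, -76.6°

Substitute s = j837:
Numerator: 1000 = 1000 + j0
Denominator: (j837) + 837 = 837 + j837
|N| = √(1000² + 0²) ≈ 1000, ∠N ≈ 0.00°
|D| = √(837² + 837²) ≈ 1183.7, ∠D ≈ 45.00°
|G| = 1000 / 1183.7 ≈ 0.84481
Gain = 20 log₁₀(0.84481) ≈ -1.46 dB
∠G = 0.00° − 45.00° = -45.00°

Substitute s = j3513:
Numerator: 1000 = 1000 + j0
Denominator: (j3513) + 837 = 837 + j3513
|N| = √(1000² + 0²) ≈ 1000, ∠N ≈ 0.00°
|D| = √(837² + 3513²) ≈ 3611.3, ∠D ≈ 76.60°
|G| = 1000 / 3611.3 ≈ 0.27691
Gain = 20 log₁₀(0.27691) ≈ -11.15 dB
∠G = 0.00° − 76.60° = -76.60°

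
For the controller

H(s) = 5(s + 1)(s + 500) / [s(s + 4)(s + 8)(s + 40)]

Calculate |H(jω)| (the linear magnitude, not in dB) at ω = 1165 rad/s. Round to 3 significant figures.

At s = jω = j1165:
zero (s+1): 1 + j1165 → |·| = √(1²+1165²) = √1357226 ≈ 1165, ∠ = arctan(1165/1) ≈ 89.95°
zero (s+500): 500 + j1165 → |·| = √(500²+1165²) = √1607225 ≈ 1267.8, ∠ = arctan(1165/500) ≈ 66.77°
pole (s+4): 4 + j1165 → |·| = √(4²+1165²) = √1357241 ≈ 1165, ∠ = arctan(1165/4) ≈ 89.80°
pole (s+8): 8 + j1165 → |·| = √(8²+1165²) = √1357289 ≈ 1165, ∠ = arctan(1165/8) ≈ 89.61°
pole (s+40): 40 + j1165 → |·| = √(40²+1165²) = √1358825 ≈ 1165.7, ∠ = arctan(1165/40) ≈ 88.03°
pole at origin: |s| = 1165, ∠ = 90.00° (in denominator)
|H| = 5 · 1.477e+06 / 1.8432e+12 ≈ 4.0066e-06

4.01e-06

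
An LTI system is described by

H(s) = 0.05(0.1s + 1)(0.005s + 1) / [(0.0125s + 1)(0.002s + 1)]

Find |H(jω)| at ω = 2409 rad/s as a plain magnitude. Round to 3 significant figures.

At ω = 2409 rad/s:
zero (1 + j2409·0.1) = 1 + j240.9 → |·| ≈ 240.9, ∠ ≈ 89.76°
zero (1 + j2409·0.005) = 1 + j12.045 → |·| ≈ 12.086, ∠ ≈ 85.25°
pole (1 + j2409·0.0125) = 1 + j30.1125 → |·| ≈ 30.129, ∠ ≈ 88.10°
pole (1 + j2409·0.002) = 1 + j4.818 → |·| ≈ 4.9207, ∠ ≈ 78.27°
|H| = 0.05 · 240.9 · 12.086 / (30.129 · 4.9207) ≈ 0.98192

0.982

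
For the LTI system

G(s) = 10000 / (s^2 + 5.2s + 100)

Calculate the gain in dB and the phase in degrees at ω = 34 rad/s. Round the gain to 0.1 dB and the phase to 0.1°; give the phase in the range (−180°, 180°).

19.4 dB, -170.5°

At s = jω = j34:
quadratic: (j34)² + 5.2·j34 + 100 = -1056 + j176.8 → |·| ≈ 1070.7, ∠ ≈ 170.50°
|G| = 10000 / 1070.7 ≈ 9.3397
Gain = 20 log₁₀(9.3397) ≈ 19.41 dB
∠G = 0.00° − 170.50° = -170.50°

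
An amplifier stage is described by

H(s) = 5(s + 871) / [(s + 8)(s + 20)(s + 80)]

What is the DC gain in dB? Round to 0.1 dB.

H(0) = 5·871 / (8·20·80) ≈ 0.34023
20 log₁₀(0.34023) ≈ -9.36 dB

-9.4 dB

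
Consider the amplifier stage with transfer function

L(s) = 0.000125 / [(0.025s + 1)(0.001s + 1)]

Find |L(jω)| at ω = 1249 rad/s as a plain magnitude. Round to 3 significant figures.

2.50e-06

At ω = 1249 rad/s:
pole (1 + j1249·0.025) = 1 + j31.225 → |·| ≈ 31.241, ∠ ≈ 88.17°
pole (1 + j1249·0.001) = 1 + j1.249 → |·| ≈ 1.6, ∠ ≈ 51.32°
|L| = 0.000125 · 1 / (31.241 · 1.6) ≈ 2.5007e-06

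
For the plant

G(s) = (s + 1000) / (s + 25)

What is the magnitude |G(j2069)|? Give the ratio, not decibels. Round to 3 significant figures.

1.11

Substitute s = j2069:
Numerator: (j2069) + 1000 = 1000 + j2069
Denominator: (j2069) + 25 = 25 + j2069
|N| = √(1000² + 2069²) ≈ 2298, ∠N ≈ 64.20°
|D| = √(25² + 2069²) ≈ 2069.2, ∠D ≈ 89.31°
|G| = 2298 / 2069.2 ≈ 1.1106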